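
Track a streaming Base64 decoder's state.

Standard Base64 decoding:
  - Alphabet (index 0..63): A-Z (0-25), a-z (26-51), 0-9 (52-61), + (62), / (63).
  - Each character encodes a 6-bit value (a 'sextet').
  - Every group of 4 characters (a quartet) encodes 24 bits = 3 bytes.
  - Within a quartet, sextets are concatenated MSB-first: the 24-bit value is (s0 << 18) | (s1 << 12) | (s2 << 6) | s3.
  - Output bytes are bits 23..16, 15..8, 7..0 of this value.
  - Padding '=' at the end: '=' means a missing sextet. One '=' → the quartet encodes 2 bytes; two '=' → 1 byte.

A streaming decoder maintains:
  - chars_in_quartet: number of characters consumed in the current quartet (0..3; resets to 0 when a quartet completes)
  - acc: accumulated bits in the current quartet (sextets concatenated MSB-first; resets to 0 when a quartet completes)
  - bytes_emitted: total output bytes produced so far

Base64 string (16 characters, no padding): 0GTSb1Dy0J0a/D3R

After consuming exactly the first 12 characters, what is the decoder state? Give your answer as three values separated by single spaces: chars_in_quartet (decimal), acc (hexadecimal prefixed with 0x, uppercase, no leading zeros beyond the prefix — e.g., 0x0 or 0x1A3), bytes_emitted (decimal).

After char 0 ('0'=52): chars_in_quartet=1 acc=0x34 bytes_emitted=0
After char 1 ('G'=6): chars_in_quartet=2 acc=0xD06 bytes_emitted=0
After char 2 ('T'=19): chars_in_quartet=3 acc=0x34193 bytes_emitted=0
After char 3 ('S'=18): chars_in_quartet=4 acc=0xD064D2 -> emit D0 64 D2, reset; bytes_emitted=3
After char 4 ('b'=27): chars_in_quartet=1 acc=0x1B bytes_emitted=3
After char 5 ('1'=53): chars_in_quartet=2 acc=0x6F5 bytes_emitted=3
After char 6 ('D'=3): chars_in_quartet=3 acc=0x1BD43 bytes_emitted=3
After char 7 ('y'=50): chars_in_quartet=4 acc=0x6F50F2 -> emit 6F 50 F2, reset; bytes_emitted=6
After char 8 ('0'=52): chars_in_quartet=1 acc=0x34 bytes_emitted=6
After char 9 ('J'=9): chars_in_quartet=2 acc=0xD09 bytes_emitted=6
After char 10 ('0'=52): chars_in_quartet=3 acc=0x34274 bytes_emitted=6
After char 11 ('a'=26): chars_in_quartet=4 acc=0xD09D1A -> emit D0 9D 1A, reset; bytes_emitted=9

Answer: 0 0x0 9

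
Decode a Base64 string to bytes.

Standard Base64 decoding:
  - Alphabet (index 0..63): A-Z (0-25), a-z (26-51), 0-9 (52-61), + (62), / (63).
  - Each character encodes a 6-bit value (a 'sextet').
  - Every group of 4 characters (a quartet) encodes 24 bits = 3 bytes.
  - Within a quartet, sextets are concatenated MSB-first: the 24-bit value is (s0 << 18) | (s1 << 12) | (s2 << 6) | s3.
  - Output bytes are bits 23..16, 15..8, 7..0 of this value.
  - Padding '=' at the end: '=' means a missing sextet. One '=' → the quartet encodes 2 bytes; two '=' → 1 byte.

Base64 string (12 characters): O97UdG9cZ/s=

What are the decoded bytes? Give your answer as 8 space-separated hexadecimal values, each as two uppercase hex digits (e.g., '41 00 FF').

Answer: 3B DE D4 74 6F 5C 67 FB

Derivation:
After char 0 ('O'=14): chars_in_quartet=1 acc=0xE bytes_emitted=0
After char 1 ('9'=61): chars_in_quartet=2 acc=0x3BD bytes_emitted=0
After char 2 ('7'=59): chars_in_quartet=3 acc=0xEF7B bytes_emitted=0
After char 3 ('U'=20): chars_in_quartet=4 acc=0x3BDED4 -> emit 3B DE D4, reset; bytes_emitted=3
After char 4 ('d'=29): chars_in_quartet=1 acc=0x1D bytes_emitted=3
After char 5 ('G'=6): chars_in_quartet=2 acc=0x746 bytes_emitted=3
After char 6 ('9'=61): chars_in_quartet=3 acc=0x1D1BD bytes_emitted=3
After char 7 ('c'=28): chars_in_quartet=4 acc=0x746F5C -> emit 74 6F 5C, reset; bytes_emitted=6
After char 8 ('Z'=25): chars_in_quartet=1 acc=0x19 bytes_emitted=6
After char 9 ('/'=63): chars_in_quartet=2 acc=0x67F bytes_emitted=6
After char 10 ('s'=44): chars_in_quartet=3 acc=0x19FEC bytes_emitted=6
Padding '=': partial quartet acc=0x19FEC -> emit 67 FB; bytes_emitted=8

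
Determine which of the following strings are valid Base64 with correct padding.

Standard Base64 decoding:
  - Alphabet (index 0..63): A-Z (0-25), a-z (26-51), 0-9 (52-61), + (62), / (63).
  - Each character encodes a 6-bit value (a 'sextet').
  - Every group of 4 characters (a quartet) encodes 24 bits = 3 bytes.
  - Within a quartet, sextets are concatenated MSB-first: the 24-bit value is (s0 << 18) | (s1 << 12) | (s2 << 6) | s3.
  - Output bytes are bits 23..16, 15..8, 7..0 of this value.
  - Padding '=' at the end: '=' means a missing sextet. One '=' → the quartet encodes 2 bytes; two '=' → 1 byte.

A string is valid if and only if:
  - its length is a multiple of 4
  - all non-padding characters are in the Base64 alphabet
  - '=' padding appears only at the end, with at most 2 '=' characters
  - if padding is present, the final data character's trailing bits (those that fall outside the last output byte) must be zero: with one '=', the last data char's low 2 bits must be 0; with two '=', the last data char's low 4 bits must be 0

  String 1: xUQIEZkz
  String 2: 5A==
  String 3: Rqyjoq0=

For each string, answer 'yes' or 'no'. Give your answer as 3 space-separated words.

String 1: 'xUQIEZkz' → valid
String 2: '5A==' → valid
String 3: 'Rqyjoq0=' → valid

Answer: yes yes yes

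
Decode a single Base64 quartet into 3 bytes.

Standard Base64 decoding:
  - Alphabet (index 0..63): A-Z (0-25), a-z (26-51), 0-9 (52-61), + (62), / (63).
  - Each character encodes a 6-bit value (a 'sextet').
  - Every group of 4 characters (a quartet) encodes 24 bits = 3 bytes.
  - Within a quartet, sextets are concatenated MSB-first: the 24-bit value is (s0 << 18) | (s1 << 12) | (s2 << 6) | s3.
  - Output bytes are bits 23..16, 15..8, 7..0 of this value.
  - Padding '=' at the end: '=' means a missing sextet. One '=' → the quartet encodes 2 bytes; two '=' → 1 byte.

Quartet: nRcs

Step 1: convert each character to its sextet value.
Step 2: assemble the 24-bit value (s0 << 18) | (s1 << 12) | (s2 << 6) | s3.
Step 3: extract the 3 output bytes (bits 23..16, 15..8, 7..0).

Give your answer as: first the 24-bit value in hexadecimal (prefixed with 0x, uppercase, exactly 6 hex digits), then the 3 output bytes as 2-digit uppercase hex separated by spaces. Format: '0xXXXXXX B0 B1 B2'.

Answer: 0x9D172C 9D 17 2C

Derivation:
Sextets: n=39, R=17, c=28, s=44
24-bit: (39<<18) | (17<<12) | (28<<6) | 44
      = 0x9C0000 | 0x011000 | 0x000700 | 0x00002C
      = 0x9D172C
Bytes: (v>>16)&0xFF=9D, (v>>8)&0xFF=17, v&0xFF=2C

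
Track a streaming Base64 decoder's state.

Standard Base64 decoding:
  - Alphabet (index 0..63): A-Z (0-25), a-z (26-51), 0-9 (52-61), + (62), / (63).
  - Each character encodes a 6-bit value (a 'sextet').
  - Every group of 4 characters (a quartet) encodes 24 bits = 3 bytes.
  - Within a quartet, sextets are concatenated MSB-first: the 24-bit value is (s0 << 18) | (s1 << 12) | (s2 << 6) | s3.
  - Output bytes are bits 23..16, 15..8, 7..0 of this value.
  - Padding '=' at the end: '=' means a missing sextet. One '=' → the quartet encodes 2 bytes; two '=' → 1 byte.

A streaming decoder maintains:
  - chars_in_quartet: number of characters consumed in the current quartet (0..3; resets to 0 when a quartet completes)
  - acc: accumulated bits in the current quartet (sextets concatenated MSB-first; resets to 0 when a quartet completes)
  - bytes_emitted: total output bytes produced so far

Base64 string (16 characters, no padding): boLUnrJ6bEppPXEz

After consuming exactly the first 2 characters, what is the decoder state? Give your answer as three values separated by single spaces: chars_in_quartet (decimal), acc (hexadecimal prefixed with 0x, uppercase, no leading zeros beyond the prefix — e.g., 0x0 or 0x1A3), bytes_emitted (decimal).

Answer: 2 0x6E8 0

Derivation:
After char 0 ('b'=27): chars_in_quartet=1 acc=0x1B bytes_emitted=0
After char 1 ('o'=40): chars_in_quartet=2 acc=0x6E8 bytes_emitted=0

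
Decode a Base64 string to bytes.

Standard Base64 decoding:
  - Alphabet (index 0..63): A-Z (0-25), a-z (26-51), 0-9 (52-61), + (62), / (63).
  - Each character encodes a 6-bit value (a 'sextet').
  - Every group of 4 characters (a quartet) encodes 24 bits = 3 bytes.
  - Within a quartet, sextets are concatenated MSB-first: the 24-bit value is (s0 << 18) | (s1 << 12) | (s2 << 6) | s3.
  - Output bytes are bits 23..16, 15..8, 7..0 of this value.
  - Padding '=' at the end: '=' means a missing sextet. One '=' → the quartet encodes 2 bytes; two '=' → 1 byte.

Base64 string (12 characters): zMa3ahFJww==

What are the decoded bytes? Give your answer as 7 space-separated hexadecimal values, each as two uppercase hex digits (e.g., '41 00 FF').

Answer: CC C6 B7 6A 11 49 C3

Derivation:
After char 0 ('z'=51): chars_in_quartet=1 acc=0x33 bytes_emitted=0
After char 1 ('M'=12): chars_in_quartet=2 acc=0xCCC bytes_emitted=0
After char 2 ('a'=26): chars_in_quartet=3 acc=0x3331A bytes_emitted=0
After char 3 ('3'=55): chars_in_quartet=4 acc=0xCCC6B7 -> emit CC C6 B7, reset; bytes_emitted=3
After char 4 ('a'=26): chars_in_quartet=1 acc=0x1A bytes_emitted=3
After char 5 ('h'=33): chars_in_quartet=2 acc=0x6A1 bytes_emitted=3
After char 6 ('F'=5): chars_in_quartet=3 acc=0x1A845 bytes_emitted=3
After char 7 ('J'=9): chars_in_quartet=4 acc=0x6A1149 -> emit 6A 11 49, reset; bytes_emitted=6
After char 8 ('w'=48): chars_in_quartet=1 acc=0x30 bytes_emitted=6
After char 9 ('w'=48): chars_in_quartet=2 acc=0xC30 bytes_emitted=6
Padding '==': partial quartet acc=0xC30 -> emit C3; bytes_emitted=7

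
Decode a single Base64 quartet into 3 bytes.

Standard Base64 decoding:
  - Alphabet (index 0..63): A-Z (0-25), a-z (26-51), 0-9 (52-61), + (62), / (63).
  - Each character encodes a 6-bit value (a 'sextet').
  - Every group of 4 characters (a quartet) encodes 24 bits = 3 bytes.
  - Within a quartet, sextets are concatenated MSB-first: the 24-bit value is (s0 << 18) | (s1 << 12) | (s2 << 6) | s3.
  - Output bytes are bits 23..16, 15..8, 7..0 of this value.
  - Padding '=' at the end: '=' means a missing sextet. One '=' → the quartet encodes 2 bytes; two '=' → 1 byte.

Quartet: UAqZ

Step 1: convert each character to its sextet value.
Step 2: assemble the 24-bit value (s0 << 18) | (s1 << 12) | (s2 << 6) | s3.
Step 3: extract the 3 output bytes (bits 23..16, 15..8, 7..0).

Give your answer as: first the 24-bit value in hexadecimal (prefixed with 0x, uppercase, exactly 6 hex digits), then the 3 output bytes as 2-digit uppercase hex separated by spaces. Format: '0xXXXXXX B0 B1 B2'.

Answer: 0x500A99 50 0A 99

Derivation:
Sextets: U=20, A=0, q=42, Z=25
24-bit: (20<<18) | (0<<12) | (42<<6) | 25
      = 0x500000 | 0x000000 | 0x000A80 | 0x000019
      = 0x500A99
Bytes: (v>>16)&0xFF=50, (v>>8)&0xFF=0A, v&0xFF=99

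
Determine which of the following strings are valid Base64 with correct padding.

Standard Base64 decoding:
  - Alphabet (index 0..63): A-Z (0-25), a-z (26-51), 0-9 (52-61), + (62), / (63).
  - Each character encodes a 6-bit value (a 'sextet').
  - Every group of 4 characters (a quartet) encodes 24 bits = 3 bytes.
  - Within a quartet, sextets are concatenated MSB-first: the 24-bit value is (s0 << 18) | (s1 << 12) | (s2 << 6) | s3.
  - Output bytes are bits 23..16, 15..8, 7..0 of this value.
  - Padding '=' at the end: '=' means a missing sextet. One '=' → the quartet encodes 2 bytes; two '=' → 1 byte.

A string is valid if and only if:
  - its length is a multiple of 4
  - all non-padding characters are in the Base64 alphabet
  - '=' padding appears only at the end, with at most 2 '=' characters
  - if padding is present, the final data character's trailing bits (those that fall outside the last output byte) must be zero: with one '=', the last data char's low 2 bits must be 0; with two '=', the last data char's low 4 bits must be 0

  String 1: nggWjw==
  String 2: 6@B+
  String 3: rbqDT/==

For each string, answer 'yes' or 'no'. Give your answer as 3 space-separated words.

Answer: yes no no

Derivation:
String 1: 'nggWjw==' → valid
String 2: '6@B+' → invalid (bad char(s): ['@'])
String 3: 'rbqDT/==' → invalid (bad trailing bits)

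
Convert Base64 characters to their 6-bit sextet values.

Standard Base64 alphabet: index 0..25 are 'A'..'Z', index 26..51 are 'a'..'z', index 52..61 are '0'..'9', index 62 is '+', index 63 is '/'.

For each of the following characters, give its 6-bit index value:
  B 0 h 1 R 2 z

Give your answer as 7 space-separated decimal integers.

'B': A..Z range, ord('B') − ord('A') = 1
'0': 0..9 range, 52 + ord('0') − ord('0') = 52
'h': a..z range, 26 + ord('h') − ord('a') = 33
'1': 0..9 range, 52 + ord('1') − ord('0') = 53
'R': A..Z range, ord('R') − ord('A') = 17
'2': 0..9 range, 52 + ord('2') − ord('0') = 54
'z': a..z range, 26 + ord('z') − ord('a') = 51

Answer: 1 52 33 53 17 54 51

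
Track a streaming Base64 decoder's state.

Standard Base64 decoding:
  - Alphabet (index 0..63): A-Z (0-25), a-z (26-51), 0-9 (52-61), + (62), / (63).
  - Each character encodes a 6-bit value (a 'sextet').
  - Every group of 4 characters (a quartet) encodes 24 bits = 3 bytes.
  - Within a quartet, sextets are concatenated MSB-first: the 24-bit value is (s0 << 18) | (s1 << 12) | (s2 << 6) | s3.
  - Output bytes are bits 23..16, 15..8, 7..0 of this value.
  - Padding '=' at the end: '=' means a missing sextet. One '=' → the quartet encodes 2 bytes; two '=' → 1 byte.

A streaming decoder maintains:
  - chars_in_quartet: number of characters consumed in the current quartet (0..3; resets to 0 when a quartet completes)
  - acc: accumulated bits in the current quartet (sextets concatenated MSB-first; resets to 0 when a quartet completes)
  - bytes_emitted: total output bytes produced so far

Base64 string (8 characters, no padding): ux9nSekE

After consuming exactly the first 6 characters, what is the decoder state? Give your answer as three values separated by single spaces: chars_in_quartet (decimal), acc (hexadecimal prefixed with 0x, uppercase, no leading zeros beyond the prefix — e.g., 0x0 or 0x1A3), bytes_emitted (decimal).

Answer: 2 0x49E 3

Derivation:
After char 0 ('u'=46): chars_in_quartet=1 acc=0x2E bytes_emitted=0
After char 1 ('x'=49): chars_in_quartet=2 acc=0xBB1 bytes_emitted=0
After char 2 ('9'=61): chars_in_quartet=3 acc=0x2EC7D bytes_emitted=0
After char 3 ('n'=39): chars_in_quartet=4 acc=0xBB1F67 -> emit BB 1F 67, reset; bytes_emitted=3
After char 4 ('S'=18): chars_in_quartet=1 acc=0x12 bytes_emitted=3
After char 5 ('e'=30): chars_in_quartet=2 acc=0x49E bytes_emitted=3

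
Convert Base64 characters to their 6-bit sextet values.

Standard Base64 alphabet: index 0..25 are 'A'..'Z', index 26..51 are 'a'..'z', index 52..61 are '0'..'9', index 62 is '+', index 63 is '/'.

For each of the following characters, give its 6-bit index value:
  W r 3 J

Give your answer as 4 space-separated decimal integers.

Answer: 22 43 55 9

Derivation:
'W': A..Z range, ord('W') − ord('A') = 22
'r': a..z range, 26 + ord('r') − ord('a') = 43
'3': 0..9 range, 52 + ord('3') − ord('0') = 55
'J': A..Z range, ord('J') − ord('A') = 9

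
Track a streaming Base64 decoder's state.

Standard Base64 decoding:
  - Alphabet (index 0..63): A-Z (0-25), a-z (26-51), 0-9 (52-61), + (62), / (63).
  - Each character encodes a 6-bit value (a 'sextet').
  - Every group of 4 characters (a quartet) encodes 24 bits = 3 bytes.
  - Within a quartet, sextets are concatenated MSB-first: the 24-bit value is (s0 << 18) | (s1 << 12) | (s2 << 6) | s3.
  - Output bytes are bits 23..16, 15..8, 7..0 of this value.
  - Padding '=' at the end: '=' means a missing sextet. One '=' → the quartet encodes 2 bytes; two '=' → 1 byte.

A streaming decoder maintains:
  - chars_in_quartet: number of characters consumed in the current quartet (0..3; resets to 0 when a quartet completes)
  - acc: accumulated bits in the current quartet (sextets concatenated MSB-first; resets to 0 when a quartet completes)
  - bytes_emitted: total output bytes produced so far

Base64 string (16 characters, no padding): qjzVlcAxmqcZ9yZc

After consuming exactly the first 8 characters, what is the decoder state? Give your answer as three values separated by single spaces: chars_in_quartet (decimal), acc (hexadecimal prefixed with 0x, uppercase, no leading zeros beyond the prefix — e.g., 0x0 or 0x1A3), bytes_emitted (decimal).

After char 0 ('q'=42): chars_in_quartet=1 acc=0x2A bytes_emitted=0
After char 1 ('j'=35): chars_in_quartet=2 acc=0xAA3 bytes_emitted=0
After char 2 ('z'=51): chars_in_quartet=3 acc=0x2A8F3 bytes_emitted=0
After char 3 ('V'=21): chars_in_quartet=4 acc=0xAA3CD5 -> emit AA 3C D5, reset; bytes_emitted=3
After char 4 ('l'=37): chars_in_quartet=1 acc=0x25 bytes_emitted=3
After char 5 ('c'=28): chars_in_quartet=2 acc=0x95C bytes_emitted=3
After char 6 ('A'=0): chars_in_quartet=3 acc=0x25700 bytes_emitted=3
After char 7 ('x'=49): chars_in_quartet=4 acc=0x95C031 -> emit 95 C0 31, reset; bytes_emitted=6

Answer: 0 0x0 6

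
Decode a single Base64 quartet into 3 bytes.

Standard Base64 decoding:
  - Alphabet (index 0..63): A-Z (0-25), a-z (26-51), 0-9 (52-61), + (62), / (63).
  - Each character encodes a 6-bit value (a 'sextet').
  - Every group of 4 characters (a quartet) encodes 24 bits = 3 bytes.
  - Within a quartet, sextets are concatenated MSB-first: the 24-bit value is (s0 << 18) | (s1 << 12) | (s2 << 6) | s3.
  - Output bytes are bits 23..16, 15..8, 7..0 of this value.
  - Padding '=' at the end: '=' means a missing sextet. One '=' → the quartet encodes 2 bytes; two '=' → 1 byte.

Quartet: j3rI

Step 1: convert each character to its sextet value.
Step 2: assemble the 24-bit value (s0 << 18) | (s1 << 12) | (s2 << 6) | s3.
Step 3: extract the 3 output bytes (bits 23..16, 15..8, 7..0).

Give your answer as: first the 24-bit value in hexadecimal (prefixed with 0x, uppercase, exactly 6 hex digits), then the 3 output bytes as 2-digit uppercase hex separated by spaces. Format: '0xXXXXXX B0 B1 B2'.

Answer: 0x8F7AC8 8F 7A C8

Derivation:
Sextets: j=35, 3=55, r=43, I=8
24-bit: (35<<18) | (55<<12) | (43<<6) | 8
      = 0x8C0000 | 0x037000 | 0x000AC0 | 0x000008
      = 0x8F7AC8
Bytes: (v>>16)&0xFF=8F, (v>>8)&0xFF=7A, v&0xFF=C8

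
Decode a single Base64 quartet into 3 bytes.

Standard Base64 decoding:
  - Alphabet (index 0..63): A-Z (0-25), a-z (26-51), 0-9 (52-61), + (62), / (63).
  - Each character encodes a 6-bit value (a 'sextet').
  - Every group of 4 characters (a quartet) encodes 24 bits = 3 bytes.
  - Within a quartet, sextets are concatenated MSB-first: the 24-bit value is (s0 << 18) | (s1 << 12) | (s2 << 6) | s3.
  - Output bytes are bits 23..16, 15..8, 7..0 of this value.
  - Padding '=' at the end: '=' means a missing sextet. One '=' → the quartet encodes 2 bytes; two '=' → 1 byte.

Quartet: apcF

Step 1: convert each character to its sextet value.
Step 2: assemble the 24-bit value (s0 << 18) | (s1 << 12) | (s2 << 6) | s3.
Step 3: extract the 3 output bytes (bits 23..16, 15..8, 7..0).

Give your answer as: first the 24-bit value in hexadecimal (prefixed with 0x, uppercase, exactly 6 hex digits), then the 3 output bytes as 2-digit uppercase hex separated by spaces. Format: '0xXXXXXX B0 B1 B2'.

Answer: 0x6A9705 6A 97 05

Derivation:
Sextets: a=26, p=41, c=28, F=5
24-bit: (26<<18) | (41<<12) | (28<<6) | 5
      = 0x680000 | 0x029000 | 0x000700 | 0x000005
      = 0x6A9705
Bytes: (v>>16)&0xFF=6A, (v>>8)&0xFF=97, v&0xFF=05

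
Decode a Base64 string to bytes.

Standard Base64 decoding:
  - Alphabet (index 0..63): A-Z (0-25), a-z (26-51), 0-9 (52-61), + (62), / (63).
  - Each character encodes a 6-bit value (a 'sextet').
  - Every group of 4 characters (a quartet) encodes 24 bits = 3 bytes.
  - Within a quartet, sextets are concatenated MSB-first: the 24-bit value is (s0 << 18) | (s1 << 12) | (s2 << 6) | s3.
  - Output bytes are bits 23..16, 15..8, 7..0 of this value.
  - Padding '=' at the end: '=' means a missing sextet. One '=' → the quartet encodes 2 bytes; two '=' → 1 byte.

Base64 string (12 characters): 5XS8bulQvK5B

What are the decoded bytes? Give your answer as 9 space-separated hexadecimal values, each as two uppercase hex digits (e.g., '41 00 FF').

After char 0 ('5'=57): chars_in_quartet=1 acc=0x39 bytes_emitted=0
After char 1 ('X'=23): chars_in_quartet=2 acc=0xE57 bytes_emitted=0
After char 2 ('S'=18): chars_in_quartet=3 acc=0x395D2 bytes_emitted=0
After char 3 ('8'=60): chars_in_quartet=4 acc=0xE574BC -> emit E5 74 BC, reset; bytes_emitted=3
After char 4 ('b'=27): chars_in_quartet=1 acc=0x1B bytes_emitted=3
After char 5 ('u'=46): chars_in_quartet=2 acc=0x6EE bytes_emitted=3
After char 6 ('l'=37): chars_in_quartet=3 acc=0x1BBA5 bytes_emitted=3
After char 7 ('Q'=16): chars_in_quartet=4 acc=0x6EE950 -> emit 6E E9 50, reset; bytes_emitted=6
After char 8 ('v'=47): chars_in_quartet=1 acc=0x2F bytes_emitted=6
After char 9 ('K'=10): chars_in_quartet=2 acc=0xBCA bytes_emitted=6
After char 10 ('5'=57): chars_in_quartet=3 acc=0x2F2B9 bytes_emitted=6
After char 11 ('B'=1): chars_in_quartet=4 acc=0xBCAE41 -> emit BC AE 41, reset; bytes_emitted=9

Answer: E5 74 BC 6E E9 50 BC AE 41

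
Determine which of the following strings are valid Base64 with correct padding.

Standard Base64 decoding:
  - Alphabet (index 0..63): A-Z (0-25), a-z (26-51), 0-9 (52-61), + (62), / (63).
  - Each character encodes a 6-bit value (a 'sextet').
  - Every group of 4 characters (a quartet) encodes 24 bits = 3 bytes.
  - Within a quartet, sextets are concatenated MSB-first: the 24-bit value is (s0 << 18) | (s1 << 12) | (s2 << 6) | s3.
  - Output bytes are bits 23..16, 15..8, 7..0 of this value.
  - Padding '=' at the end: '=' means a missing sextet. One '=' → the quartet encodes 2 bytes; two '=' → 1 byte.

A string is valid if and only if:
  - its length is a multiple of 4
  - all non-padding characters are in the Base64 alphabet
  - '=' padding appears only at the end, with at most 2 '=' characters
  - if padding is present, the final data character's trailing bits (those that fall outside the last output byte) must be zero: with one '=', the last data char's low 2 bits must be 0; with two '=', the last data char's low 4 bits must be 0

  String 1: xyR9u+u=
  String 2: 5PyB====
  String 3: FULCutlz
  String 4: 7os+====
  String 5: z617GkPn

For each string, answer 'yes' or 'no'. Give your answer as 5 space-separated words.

Answer: no no yes no yes

Derivation:
String 1: 'xyR9u+u=' → invalid (bad trailing bits)
String 2: '5PyB====' → invalid (4 pad chars (max 2))
String 3: 'FULCutlz' → valid
String 4: '7os+====' → invalid (4 pad chars (max 2))
String 5: 'z617GkPn' → valid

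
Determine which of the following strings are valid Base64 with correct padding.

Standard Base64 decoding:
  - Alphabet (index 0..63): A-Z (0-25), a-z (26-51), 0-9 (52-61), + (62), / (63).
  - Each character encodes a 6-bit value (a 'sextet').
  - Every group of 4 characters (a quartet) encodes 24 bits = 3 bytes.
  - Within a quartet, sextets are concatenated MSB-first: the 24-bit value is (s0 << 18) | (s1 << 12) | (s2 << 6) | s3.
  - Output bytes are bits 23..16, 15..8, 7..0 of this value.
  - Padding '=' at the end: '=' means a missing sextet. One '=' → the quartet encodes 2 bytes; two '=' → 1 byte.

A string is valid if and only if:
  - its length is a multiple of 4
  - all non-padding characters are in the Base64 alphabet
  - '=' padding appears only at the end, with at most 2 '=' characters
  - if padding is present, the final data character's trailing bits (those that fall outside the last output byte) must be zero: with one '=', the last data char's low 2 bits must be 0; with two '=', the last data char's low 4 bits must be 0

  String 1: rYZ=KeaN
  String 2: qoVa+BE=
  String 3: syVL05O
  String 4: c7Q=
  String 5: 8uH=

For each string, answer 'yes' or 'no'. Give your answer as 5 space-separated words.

Answer: no yes no yes no

Derivation:
String 1: 'rYZ=KeaN' → invalid (bad char(s): ['=']; '=' in middle)
String 2: 'qoVa+BE=' → valid
String 3: 'syVL05O' → invalid (len=7 not mult of 4)
String 4: 'c7Q=' → valid
String 5: '8uH=' → invalid (bad trailing bits)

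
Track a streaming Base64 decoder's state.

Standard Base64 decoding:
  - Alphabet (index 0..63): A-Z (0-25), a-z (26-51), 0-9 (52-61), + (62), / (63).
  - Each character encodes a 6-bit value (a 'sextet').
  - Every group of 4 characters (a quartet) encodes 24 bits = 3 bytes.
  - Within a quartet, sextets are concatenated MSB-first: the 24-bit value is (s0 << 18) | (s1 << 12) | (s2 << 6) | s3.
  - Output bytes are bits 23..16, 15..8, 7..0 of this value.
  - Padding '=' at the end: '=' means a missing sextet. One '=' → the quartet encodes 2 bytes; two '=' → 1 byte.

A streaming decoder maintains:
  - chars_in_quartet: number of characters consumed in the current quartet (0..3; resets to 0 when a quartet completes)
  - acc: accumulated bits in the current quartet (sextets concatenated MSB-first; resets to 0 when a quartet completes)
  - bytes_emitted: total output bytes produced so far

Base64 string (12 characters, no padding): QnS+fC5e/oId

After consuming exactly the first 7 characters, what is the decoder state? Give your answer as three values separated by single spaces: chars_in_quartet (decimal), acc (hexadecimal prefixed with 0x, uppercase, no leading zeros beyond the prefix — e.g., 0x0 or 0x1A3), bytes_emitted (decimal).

Answer: 3 0x1F0B9 3

Derivation:
After char 0 ('Q'=16): chars_in_quartet=1 acc=0x10 bytes_emitted=0
After char 1 ('n'=39): chars_in_quartet=2 acc=0x427 bytes_emitted=0
After char 2 ('S'=18): chars_in_quartet=3 acc=0x109D2 bytes_emitted=0
After char 3 ('+'=62): chars_in_quartet=4 acc=0x4274BE -> emit 42 74 BE, reset; bytes_emitted=3
After char 4 ('f'=31): chars_in_quartet=1 acc=0x1F bytes_emitted=3
After char 5 ('C'=2): chars_in_quartet=2 acc=0x7C2 bytes_emitted=3
After char 6 ('5'=57): chars_in_quartet=3 acc=0x1F0B9 bytes_emitted=3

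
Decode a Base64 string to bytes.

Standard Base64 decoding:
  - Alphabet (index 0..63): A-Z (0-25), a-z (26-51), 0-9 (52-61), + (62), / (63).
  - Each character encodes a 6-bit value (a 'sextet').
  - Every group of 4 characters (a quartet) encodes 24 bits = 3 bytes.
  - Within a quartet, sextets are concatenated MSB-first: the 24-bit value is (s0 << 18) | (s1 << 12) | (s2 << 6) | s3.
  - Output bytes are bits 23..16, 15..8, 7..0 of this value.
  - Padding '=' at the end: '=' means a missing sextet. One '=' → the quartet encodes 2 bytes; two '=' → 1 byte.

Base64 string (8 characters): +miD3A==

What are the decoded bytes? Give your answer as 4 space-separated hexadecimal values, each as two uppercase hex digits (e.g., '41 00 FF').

After char 0 ('+'=62): chars_in_quartet=1 acc=0x3E bytes_emitted=0
After char 1 ('m'=38): chars_in_quartet=2 acc=0xFA6 bytes_emitted=0
After char 2 ('i'=34): chars_in_quartet=3 acc=0x3E9A2 bytes_emitted=0
After char 3 ('D'=3): chars_in_quartet=4 acc=0xFA6883 -> emit FA 68 83, reset; bytes_emitted=3
After char 4 ('3'=55): chars_in_quartet=1 acc=0x37 bytes_emitted=3
After char 5 ('A'=0): chars_in_quartet=2 acc=0xDC0 bytes_emitted=3
Padding '==': partial quartet acc=0xDC0 -> emit DC; bytes_emitted=4

Answer: FA 68 83 DC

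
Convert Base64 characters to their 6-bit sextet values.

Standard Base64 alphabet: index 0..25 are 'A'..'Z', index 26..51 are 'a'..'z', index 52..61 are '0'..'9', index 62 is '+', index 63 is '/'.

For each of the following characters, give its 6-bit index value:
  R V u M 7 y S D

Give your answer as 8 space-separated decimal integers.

Answer: 17 21 46 12 59 50 18 3

Derivation:
'R': A..Z range, ord('R') − ord('A') = 17
'V': A..Z range, ord('V') − ord('A') = 21
'u': a..z range, 26 + ord('u') − ord('a') = 46
'M': A..Z range, ord('M') − ord('A') = 12
'7': 0..9 range, 52 + ord('7') − ord('0') = 59
'y': a..z range, 26 + ord('y') − ord('a') = 50
'S': A..Z range, ord('S') − ord('A') = 18
'D': A..Z range, ord('D') − ord('A') = 3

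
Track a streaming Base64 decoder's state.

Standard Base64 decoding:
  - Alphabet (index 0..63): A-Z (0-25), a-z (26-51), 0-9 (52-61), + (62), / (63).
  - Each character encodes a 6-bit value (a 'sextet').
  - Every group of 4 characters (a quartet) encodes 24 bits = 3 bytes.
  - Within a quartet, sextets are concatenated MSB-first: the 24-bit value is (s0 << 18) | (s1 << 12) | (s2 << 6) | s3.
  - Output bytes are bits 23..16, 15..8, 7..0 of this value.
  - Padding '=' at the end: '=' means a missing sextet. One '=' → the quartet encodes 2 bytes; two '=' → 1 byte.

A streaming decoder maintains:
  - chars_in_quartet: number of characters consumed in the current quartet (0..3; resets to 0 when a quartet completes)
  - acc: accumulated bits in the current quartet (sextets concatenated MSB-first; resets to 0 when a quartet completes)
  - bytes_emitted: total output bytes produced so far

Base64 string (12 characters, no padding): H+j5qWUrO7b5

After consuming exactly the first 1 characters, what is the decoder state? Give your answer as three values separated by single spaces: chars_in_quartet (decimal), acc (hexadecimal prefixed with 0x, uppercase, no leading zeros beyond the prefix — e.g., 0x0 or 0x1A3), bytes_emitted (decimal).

After char 0 ('H'=7): chars_in_quartet=1 acc=0x7 bytes_emitted=0

Answer: 1 0x7 0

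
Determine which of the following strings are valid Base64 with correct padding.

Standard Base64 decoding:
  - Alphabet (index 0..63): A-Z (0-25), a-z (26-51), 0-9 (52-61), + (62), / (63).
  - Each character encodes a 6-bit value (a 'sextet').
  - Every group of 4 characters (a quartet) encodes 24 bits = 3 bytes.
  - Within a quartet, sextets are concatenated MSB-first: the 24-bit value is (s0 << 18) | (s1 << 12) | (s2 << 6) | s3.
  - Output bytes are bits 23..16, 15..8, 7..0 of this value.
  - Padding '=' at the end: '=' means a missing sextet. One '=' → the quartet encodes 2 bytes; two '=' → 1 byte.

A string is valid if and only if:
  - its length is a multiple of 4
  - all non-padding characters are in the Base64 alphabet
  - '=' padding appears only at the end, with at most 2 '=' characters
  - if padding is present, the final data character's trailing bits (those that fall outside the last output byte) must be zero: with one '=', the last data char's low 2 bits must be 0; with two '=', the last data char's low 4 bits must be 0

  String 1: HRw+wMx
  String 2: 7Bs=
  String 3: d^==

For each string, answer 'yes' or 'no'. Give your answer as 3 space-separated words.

Answer: no yes no

Derivation:
String 1: 'HRw+wMx' → invalid (len=7 not mult of 4)
String 2: '7Bs=' → valid
String 3: 'd^==' → invalid (bad char(s): ['^'])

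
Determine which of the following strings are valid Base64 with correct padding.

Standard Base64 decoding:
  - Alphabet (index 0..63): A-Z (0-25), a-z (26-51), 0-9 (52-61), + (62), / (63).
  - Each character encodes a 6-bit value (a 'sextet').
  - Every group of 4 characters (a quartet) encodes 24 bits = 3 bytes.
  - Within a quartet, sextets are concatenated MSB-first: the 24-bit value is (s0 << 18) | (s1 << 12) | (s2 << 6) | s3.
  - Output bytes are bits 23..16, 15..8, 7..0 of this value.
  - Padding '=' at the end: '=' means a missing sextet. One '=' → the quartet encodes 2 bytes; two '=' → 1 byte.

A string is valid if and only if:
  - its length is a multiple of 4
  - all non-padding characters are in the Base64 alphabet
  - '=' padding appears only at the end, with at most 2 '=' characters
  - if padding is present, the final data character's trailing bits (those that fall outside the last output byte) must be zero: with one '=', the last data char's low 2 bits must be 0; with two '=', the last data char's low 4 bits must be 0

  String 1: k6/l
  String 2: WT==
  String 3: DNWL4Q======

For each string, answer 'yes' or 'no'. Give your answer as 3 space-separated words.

String 1: 'k6/l' → valid
String 2: 'WT==' → invalid (bad trailing bits)
String 3: 'DNWL4Q======' → invalid (6 pad chars (max 2))

Answer: yes no no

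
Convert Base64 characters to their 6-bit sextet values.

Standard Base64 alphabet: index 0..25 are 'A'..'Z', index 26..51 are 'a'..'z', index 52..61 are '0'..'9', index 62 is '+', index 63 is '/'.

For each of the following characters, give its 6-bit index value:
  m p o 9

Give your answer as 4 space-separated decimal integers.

'm': a..z range, 26 + ord('m') − ord('a') = 38
'p': a..z range, 26 + ord('p') − ord('a') = 41
'o': a..z range, 26 + ord('o') − ord('a') = 40
'9': 0..9 range, 52 + ord('9') − ord('0') = 61

Answer: 38 41 40 61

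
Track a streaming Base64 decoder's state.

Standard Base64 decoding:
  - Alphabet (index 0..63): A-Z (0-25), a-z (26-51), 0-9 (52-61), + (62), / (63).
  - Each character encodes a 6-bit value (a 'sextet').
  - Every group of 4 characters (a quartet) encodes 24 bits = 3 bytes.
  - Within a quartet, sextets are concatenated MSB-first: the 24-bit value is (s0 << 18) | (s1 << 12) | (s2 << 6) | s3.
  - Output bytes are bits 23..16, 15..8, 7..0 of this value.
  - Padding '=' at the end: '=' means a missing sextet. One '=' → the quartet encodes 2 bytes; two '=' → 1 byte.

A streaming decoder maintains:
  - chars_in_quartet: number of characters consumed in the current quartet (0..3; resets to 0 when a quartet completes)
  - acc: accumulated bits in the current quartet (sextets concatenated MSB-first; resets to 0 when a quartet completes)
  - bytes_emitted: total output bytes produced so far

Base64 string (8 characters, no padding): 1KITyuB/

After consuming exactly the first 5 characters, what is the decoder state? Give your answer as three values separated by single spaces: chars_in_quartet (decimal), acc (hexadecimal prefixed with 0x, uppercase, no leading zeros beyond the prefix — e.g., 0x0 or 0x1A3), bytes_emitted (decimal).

After char 0 ('1'=53): chars_in_quartet=1 acc=0x35 bytes_emitted=0
After char 1 ('K'=10): chars_in_quartet=2 acc=0xD4A bytes_emitted=0
After char 2 ('I'=8): chars_in_quartet=3 acc=0x35288 bytes_emitted=0
After char 3 ('T'=19): chars_in_quartet=4 acc=0xD4A213 -> emit D4 A2 13, reset; bytes_emitted=3
After char 4 ('y'=50): chars_in_quartet=1 acc=0x32 bytes_emitted=3

Answer: 1 0x32 3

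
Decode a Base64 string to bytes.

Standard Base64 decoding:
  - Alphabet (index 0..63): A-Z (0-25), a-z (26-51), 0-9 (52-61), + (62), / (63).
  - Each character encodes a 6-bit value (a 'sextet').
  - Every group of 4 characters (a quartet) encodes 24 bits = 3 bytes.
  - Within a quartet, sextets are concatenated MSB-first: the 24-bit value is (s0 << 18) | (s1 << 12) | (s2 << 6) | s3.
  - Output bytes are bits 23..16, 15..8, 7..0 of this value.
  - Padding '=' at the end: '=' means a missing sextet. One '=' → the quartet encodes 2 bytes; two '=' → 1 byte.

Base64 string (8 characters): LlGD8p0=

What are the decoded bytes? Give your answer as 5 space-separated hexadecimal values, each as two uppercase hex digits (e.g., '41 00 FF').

Answer: 2E 51 83 F2 9D

Derivation:
After char 0 ('L'=11): chars_in_quartet=1 acc=0xB bytes_emitted=0
After char 1 ('l'=37): chars_in_quartet=2 acc=0x2E5 bytes_emitted=0
After char 2 ('G'=6): chars_in_quartet=3 acc=0xB946 bytes_emitted=0
After char 3 ('D'=3): chars_in_quartet=4 acc=0x2E5183 -> emit 2E 51 83, reset; bytes_emitted=3
After char 4 ('8'=60): chars_in_quartet=1 acc=0x3C bytes_emitted=3
After char 5 ('p'=41): chars_in_quartet=2 acc=0xF29 bytes_emitted=3
After char 6 ('0'=52): chars_in_quartet=3 acc=0x3CA74 bytes_emitted=3
Padding '=': partial quartet acc=0x3CA74 -> emit F2 9D; bytes_emitted=5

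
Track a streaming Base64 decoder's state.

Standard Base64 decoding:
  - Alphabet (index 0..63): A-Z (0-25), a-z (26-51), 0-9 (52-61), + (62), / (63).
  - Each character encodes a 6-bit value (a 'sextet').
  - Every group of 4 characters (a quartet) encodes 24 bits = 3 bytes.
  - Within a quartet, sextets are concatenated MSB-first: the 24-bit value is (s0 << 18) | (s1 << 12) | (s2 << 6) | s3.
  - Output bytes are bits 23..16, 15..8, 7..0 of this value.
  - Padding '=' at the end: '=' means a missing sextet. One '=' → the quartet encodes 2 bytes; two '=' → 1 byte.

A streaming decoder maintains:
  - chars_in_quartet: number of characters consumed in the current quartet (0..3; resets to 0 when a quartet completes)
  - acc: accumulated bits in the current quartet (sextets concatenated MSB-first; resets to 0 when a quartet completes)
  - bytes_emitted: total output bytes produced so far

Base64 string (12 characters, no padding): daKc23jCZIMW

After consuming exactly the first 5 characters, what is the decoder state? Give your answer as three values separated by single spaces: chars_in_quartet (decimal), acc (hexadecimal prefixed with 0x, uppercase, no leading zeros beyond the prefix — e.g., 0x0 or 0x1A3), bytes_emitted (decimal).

After char 0 ('d'=29): chars_in_quartet=1 acc=0x1D bytes_emitted=0
After char 1 ('a'=26): chars_in_quartet=2 acc=0x75A bytes_emitted=0
After char 2 ('K'=10): chars_in_quartet=3 acc=0x1D68A bytes_emitted=0
After char 3 ('c'=28): chars_in_quartet=4 acc=0x75A29C -> emit 75 A2 9C, reset; bytes_emitted=3
After char 4 ('2'=54): chars_in_quartet=1 acc=0x36 bytes_emitted=3

Answer: 1 0x36 3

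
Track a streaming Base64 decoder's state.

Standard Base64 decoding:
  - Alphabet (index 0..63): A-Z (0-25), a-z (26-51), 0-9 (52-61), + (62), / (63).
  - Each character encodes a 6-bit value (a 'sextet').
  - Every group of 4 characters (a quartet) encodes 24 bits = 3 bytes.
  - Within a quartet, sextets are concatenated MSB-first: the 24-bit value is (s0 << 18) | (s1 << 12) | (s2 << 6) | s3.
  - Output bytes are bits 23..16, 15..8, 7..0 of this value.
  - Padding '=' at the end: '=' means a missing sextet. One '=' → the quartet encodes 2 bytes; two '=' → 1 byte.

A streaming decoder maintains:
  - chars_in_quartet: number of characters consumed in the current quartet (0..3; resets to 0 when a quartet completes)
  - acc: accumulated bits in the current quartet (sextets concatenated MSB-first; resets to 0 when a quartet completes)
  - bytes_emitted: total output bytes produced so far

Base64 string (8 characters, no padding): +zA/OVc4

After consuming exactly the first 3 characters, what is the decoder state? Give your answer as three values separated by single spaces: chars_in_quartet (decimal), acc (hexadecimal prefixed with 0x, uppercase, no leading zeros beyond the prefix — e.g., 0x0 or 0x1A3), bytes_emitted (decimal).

Answer: 3 0x3ECC0 0

Derivation:
After char 0 ('+'=62): chars_in_quartet=1 acc=0x3E bytes_emitted=0
After char 1 ('z'=51): chars_in_quartet=2 acc=0xFB3 bytes_emitted=0
After char 2 ('A'=0): chars_in_quartet=3 acc=0x3ECC0 bytes_emitted=0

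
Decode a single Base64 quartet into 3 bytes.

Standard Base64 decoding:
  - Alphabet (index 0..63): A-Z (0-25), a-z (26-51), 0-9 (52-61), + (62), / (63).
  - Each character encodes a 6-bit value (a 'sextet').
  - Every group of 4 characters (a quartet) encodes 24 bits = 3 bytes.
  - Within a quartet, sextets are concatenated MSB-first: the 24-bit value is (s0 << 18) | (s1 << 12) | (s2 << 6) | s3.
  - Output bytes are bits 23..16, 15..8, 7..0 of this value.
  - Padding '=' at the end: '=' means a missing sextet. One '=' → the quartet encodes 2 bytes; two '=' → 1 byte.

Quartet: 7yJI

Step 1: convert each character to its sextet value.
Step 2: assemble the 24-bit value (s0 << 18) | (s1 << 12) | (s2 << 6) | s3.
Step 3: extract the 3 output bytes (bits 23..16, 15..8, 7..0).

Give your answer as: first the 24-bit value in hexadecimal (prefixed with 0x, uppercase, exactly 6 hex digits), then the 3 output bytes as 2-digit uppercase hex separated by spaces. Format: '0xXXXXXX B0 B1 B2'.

Answer: 0xEF2248 EF 22 48

Derivation:
Sextets: 7=59, y=50, J=9, I=8
24-bit: (59<<18) | (50<<12) | (9<<6) | 8
      = 0xEC0000 | 0x032000 | 0x000240 | 0x000008
      = 0xEF2248
Bytes: (v>>16)&0xFF=EF, (v>>8)&0xFF=22, v&0xFF=48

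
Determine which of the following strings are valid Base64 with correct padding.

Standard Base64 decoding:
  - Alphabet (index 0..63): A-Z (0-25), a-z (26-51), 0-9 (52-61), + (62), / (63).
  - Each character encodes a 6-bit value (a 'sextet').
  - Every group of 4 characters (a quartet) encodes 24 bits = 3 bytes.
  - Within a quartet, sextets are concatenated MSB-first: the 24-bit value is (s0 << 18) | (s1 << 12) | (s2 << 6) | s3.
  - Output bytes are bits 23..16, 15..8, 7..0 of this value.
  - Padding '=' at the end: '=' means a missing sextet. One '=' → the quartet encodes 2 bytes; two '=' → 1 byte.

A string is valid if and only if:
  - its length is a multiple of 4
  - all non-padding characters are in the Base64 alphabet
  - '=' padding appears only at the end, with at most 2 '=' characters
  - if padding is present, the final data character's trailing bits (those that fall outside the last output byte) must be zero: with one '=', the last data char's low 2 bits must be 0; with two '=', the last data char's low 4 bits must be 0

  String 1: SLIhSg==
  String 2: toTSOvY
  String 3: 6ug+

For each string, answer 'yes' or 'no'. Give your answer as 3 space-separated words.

String 1: 'SLIhSg==' → valid
String 2: 'toTSOvY' → invalid (len=7 not mult of 4)
String 3: '6ug+' → valid

Answer: yes no yes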